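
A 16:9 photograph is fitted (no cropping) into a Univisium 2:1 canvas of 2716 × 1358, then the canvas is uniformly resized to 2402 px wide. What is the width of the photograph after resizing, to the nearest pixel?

2135 px

At 2716×1358 the photograph is height-limited, so width = 1358 × 16/9 ≈ 2414.22 px.
Resizing to 2402 px wide multiplies everything by 0.8844: 2414.22 → 2135.11 px.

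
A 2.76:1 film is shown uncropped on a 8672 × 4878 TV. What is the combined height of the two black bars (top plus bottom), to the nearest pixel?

1736 px

2.76:1 (2.760) > 16×9 (1.778), so the film fills the width.
Content height = 8672 / 2.760 ≈ 3142.03 px.
Black = 4878 − 3142.03 = 1735.97 px.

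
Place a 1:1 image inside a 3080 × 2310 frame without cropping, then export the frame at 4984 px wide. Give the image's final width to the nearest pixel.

Fitted into 3080×2310, the image spans the height; its width is 2310 × 1/1 ≈ 2310.00 px.
The frame scales by 4984/3080 = 1.6182; 2310.00 × 1.6182 ≈ 3738.00 px.

3738 px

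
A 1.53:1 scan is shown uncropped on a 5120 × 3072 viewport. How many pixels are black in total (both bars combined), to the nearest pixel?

Since 1.530 < 1.667, the scan is height-limited.
That makes the image 4700.1600 px wide (3072 × 1.530).
Leftover width: 5120 − 4700.1600 = 419.8400 px.
That's 419.8400 × 3072 ≈ 1289748 black pixels.

1289748 pixels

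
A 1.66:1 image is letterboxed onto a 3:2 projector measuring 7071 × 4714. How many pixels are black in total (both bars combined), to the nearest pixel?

1.66:1 (1.660) > 3:2 (1.500), so the image fills the width.
The image is 7071 / 1.660 ≈ 4259.6386 px tall.
Leftover height: 4714 − 4259.6386 = 454.3614 px.
That's 454.3614 × 7071 ≈ 3212790 black pixels.

3212790 pixels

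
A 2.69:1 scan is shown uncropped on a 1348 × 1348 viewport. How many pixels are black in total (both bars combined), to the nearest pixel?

1141601 pixels

Since 2.690 > 1.000, the scan is width-limited.
That makes the image 501.1152 px tall (1348 / 2.690).
1348 − 501.1152 = 846.8848 px of bars.
Across the 1348-px span: 846.8848 × 1348 ≈ 1141601 px.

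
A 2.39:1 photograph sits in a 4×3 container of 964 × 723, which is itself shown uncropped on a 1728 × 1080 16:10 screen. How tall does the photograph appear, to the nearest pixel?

2.39:1 in 964×723: fills the width, so the photograph is 964.00 × 403.35.
The 4×3 canvas is height-limited in 1728×1080, giving 1440.00 × 1080.00; scale factor 1.4938.
So the photograph's height is 403.35 × 1.4938 ≈ 602.51.

603 px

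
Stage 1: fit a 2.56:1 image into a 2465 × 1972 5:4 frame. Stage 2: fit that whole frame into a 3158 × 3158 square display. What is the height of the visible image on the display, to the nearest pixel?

1234 px

2.56:1 in 2465×1972: fills the width, so the image is 2465.00 × 962.89.
Second fit — the 5:4 canvas into 3158×3158 spans the width: 3158.00 × 2526.40 (×1.2811 from 2465×1972).
Applying the same ×1.2811: 962.89 → 1233.59.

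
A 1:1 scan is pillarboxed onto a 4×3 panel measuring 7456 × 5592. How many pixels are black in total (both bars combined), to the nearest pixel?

1:1 (1.000) < 4×3 (1.333), so the scan fills the height.
That makes the image 5592.0000 px wide (5592 × 1/1).
7456 − 5592.0000 = 1864.0000 px of bars.
Across the 5592-px span: 1864.0000 × 5592 ≈ 10423488 px.

10423488 pixels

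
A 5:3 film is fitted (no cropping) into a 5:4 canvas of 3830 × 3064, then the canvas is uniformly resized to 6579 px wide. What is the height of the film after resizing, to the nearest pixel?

In the 3830×3064 frame the film fills the width: height = 3830 × 3/5 ≈ 2298.00 px.
The frame scales by 6579/3830 = 1.7178; 2298.00 × 1.7178 ≈ 3947.40 px.

3947 px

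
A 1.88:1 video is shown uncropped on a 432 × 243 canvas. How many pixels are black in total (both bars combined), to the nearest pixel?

1.88:1 (1.880) > 16:9 (1.778), so the video fills the width.
That makes the image 229.7872 px tall (432 / 1.880).
Black = 243 − 229.7872 = 13.2128 px.
Bar area = 13.2128 × 432 ≈ 5708 px.

5708 pixels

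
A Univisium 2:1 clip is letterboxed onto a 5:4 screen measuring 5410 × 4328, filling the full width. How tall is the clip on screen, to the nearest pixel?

2705 px

The clip is 5410 × 1/2 ≈ 2705.00 px tall.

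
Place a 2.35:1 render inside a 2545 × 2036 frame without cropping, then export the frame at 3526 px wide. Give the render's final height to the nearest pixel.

Fitted into 2545×2036, the render spans the width; its height is 2545 / 2.350 ≈ 1082.98 px.
The frame scales by 3526/2545 = 1.3855; 1082.98 × 1.3855 ≈ 1500.43 px.

1500 px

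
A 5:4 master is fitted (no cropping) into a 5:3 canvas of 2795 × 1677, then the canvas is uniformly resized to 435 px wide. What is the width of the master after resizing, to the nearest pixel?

326 px

In the 2795×1677 frame the master fills the height: width = 1677 × 5/4 ≈ 2096.25 px.
Resizing to 435 px wide multiplies everything by 0.1556: 2096.25 → 326.25 px.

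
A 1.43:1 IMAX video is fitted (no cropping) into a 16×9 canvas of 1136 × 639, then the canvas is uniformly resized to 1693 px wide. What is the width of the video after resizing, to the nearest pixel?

1362 px

In the 1136×639 frame the video fills the height: width = 639 × 1.430 ≈ 913.77 px.
Scaling 1136 → 1693 is ×1.4903, so the width becomes 913.77 × 1.4903 ≈ 1361.81 px.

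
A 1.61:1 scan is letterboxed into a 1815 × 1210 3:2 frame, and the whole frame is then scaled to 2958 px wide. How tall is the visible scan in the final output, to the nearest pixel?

At 1815×1210 the scan is width-limited, so height = 1815 / 1.610 ≈ 1127.33 px.
Scaling 1815 → 2958 is ×1.6298, so the height becomes 1127.33 × 1.6298 ≈ 1837.27 px.

1837 px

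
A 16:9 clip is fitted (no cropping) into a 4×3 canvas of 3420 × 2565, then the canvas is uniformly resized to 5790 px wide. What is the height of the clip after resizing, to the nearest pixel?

3257 px

Fitted into 3420×2565, the clip spans the width; its height is 3420 × 9/16 ≈ 1923.75 px.
The frame scales by 5790/3420 = 1.6930; 1923.75 × 1.6930 ≈ 3256.88 px.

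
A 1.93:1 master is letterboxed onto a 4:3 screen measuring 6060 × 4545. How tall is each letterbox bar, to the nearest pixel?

703 px

1.93:1 is wider than 4:3, so it spans the full width.
The master is 6060 / 1.930 ≈ 3139.90 px tall.
Black = 4545 − 3139.90 = 1405.10 px, or 702.55 per bar.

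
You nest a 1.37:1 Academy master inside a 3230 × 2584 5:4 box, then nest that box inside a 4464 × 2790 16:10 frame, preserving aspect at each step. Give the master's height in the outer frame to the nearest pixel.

First fit — 1.37:1 Academy into 3230×2584 spans the width: 3230.00 × 2357.66.
5:4 in 4464×2790: fills the height, so the intermediate becomes 3487.50 × 2790.00 — a scale of ×1.0797.
The master scales with it: height 2357.66 × 1.0797 ≈ 2545.62.

2546 px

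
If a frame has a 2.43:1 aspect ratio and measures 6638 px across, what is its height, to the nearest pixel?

6638 / 2.430 = 2731.69.

2732 px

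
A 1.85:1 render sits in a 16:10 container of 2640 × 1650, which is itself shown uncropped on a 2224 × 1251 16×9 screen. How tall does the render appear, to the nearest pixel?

1082 px

1.85:1 in 2640×1650: fills the width, so the render is 2640.00 × 1427.03.
The 16:10 canvas is height-limited in 2224×1251, giving 2001.60 × 1251.00; scale factor 0.7582.
Applying the same ×0.7582: 1427.03 → 1081.95.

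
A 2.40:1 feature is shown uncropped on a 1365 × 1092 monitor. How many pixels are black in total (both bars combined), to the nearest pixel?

Since 2.400 > 1.250, the feature is width-limited.
The feature is 1365 / 2.400 ≈ 568.7500 px tall.
Black = 1092 − 568.7500 = 523.2500 px.
Bar area = 523.2500 × 1365 ≈ 714236 px.

714236 pixels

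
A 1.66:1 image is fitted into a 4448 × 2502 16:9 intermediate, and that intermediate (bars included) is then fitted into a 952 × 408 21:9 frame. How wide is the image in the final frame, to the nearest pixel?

677 px

Inside the 4448×2502 canvas the image is height-limited at 4153.32 × 2502.00.
The 16:9 canvas is height-limited in 952×408, giving 725.33 × 408.00; scale factor 0.1631.
Applying the same ×0.1631: 4153.32 → 677.28.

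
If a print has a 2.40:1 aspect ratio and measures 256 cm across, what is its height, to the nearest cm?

256 / 2.400 = 106.67.

107 cm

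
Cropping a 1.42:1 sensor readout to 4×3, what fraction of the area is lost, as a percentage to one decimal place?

6.1%

The height stays; only width is cut (since 4×3 is narrower than 1.42:1).
Area ratio = (1.333)/(1.420) = 93.90%; the remaining 6.10% is cropped out.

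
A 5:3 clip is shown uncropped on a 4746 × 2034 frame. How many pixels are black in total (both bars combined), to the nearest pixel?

2758104 pixels

5:3 (1.667) < 21×9 (2.333), so the clip fills the height.
That makes the image 3390.0000 px wide (2034 × 5/3).
4746 − 3390.0000 = 1356.0000 px of bars.
Bar area = 1356.0000 × 2034 ≈ 2758104 px.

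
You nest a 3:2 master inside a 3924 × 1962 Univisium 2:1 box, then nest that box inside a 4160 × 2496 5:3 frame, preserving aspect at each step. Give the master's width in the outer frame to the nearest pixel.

Inside the 3924×1962 canvas the master is height-limited at 2943.00 × 1962.00.
The Univisium 2:1 canvas is width-limited in 4160×2496, giving 4160.00 × 2080.00; scale factor 1.0601.
Applying the same ×1.0601: 2943.00 → 3120.00.

3120 px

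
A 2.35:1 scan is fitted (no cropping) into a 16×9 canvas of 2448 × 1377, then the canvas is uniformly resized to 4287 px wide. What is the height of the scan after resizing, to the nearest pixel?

1824 px

Fitted into 2448×1377, the scan spans the width; its height is 2448 / 2.350 ≈ 1041.70 px.
The frame scales by 4287/2448 = 1.7512; 1041.70 × 1.7512 ≈ 1824.26 px.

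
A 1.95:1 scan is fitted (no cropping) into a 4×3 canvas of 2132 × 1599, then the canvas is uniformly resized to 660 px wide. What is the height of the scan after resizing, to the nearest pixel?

At 2132×1599 the scan is width-limited, so height = 2132 / 1.950 ≈ 1093.33 px.
Scaling 2132 → 660 is ×0.3096, so the height becomes 1093.33 × 0.3096 ≈ 338.46 px.

338 px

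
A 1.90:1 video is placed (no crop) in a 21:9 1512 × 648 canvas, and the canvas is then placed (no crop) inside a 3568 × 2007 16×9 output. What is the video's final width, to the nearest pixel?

1.90:1 in 1512×648: fills the height, so the video is 1231.20 × 648.00.
The 21:9 canvas is width-limited in 3568×2007, giving 3568.00 × 1529.14; scale factor 2.3598.
So the video's width is 1231.20 × 2.3598 ≈ 2905.37.

2905 px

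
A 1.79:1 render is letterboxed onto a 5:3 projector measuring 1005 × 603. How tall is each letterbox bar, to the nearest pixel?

1.79:1 (1.790) > 5:3 (1.667), so the render fills the width.
The render is 1005 / 1.790 ≈ 561.45 px tall.
Leftover height: 603 − 561.45 = 41.55 px → 20.77 each side.

21 px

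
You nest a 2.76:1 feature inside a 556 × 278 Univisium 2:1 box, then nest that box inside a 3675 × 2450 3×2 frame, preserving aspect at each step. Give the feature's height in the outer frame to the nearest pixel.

1332 px

First fit — 2.76:1 into 556×278 spans the width: 556.00 × 201.45.
Second fit — the Univisium 2:1 canvas into 3675×2450 spans the width: 3675.00 × 1837.50 (×6.6097 from 556×278).
So the feature's height is 201.45 × 6.6097 ≈ 1331.52.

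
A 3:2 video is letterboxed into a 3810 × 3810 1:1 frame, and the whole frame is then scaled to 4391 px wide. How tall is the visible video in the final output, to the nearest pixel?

In the 3810×3810 frame the video fills the width: height = 3810 × 2/3 ≈ 2540.00 px.
Resizing to 4391 px wide multiplies everything by 1.1525: 2540.00 → 2927.33 px.

2927 px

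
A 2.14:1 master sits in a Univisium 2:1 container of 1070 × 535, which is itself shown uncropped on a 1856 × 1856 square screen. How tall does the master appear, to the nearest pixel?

Inside the 1070×535 canvas the master is width-limited at 1070.00 × 500.00.
Second fit — the Univisium 2:1 canvas into 1856×1856 spans the width: 1856.00 × 928.00 (×1.7346 from 1070×535).
The master scales with it: height 500.00 × 1.7346 ≈ 867.29.

867 px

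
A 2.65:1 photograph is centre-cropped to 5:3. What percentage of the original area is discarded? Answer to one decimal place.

37.1%

Going from 2.65:1 to 5:3 means cutting width while keeping height.
Fraction kept = (1.667)/(2.650) ≈ 62.89%, so 37.11% is lost.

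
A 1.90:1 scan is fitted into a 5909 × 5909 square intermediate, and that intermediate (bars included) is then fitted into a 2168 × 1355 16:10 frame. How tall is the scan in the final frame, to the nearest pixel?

713 px

1.90:1 in 5909×5909: fills the width, so the scan is 5909.00 × 3110.00.
The square canvas is height-limited in 2168×1355, giving 1355.00 × 1355.00; scale factor 0.2293.
So the scan's height is 3110.00 × 0.2293 ≈ 713.16.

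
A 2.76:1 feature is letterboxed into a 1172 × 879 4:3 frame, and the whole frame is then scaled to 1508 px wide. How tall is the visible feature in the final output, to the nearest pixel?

546 px

At 1172×879 the feature is width-limited, so height = 1172 / 2.760 ≈ 424.64 px.
Scaling 1172 → 1508 is ×1.2867, so the height becomes 424.64 × 1.2867 ≈ 546.38 px.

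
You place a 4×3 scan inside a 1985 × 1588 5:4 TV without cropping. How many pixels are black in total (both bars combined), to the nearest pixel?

197011 pixels

4×3 is wider than 5:4, so it spans the full width.
The scan is 1985 × 3/4 ≈ 1488.7500 px tall.
1588 − 1488.7500 = 99.2500 px of bars.
That's 99.2500 × 1985 ≈ 197011 black pixels.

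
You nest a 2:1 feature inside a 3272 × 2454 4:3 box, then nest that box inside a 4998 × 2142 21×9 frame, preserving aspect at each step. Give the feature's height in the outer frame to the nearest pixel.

1428 px

Inside the 3272×2454 canvas the feature is width-limited at 3272.00 × 1636.00.
Second fit — the 4:3 canvas into 4998×2142 spans the height: 2856.00 × 2142.00 (×0.8729 from 3272×2454).
So the feature's height is 1636.00 × 0.8729 ≈ 1428.00.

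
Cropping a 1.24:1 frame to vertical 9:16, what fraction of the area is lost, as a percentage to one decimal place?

54.6%

vertical 9:16 is narrower than 1.24:1, so the crop keeps the full height and trims the width.
Area ratio = (0.562)/(1.240) = 45.36%; the remaining 54.64% is cropped out.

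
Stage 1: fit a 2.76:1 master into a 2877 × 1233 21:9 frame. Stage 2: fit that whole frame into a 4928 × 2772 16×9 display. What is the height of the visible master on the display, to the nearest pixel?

First fit — 2.76:1 into 2877×1233 spans the width: 2877.00 × 1042.39.
21:9 in 4928×2772: fills the width, so the intermediate becomes 4928.00 × 2112.00 — a scale of ×1.7129.
Applying the same ×1.7129: 1042.39 → 1785.51.

1786 px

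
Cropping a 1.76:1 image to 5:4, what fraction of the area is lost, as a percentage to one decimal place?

The height stays; only width is cut (since 5:4 is narrower than 1.76:1).
(1.250)/(1.760) ≈ 0.710 of the area survives, leaving 28.98% discarded.

29.0%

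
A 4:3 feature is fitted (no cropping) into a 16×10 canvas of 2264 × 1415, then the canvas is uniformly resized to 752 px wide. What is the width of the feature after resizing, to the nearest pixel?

At 2264×1415 the feature is height-limited, so width = 1415 × 4/3 ≈ 1886.67 px.
Scaling 2264 → 752 is ×0.3322, so the width becomes 1886.67 × 0.3322 ≈ 626.67 px.

627 px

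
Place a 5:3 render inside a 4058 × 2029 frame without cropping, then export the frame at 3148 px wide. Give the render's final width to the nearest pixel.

In the 4058×2029 frame the render fills the height: width = 2029 × 5/3 ≈ 3381.67 px.
Resizing to 3148 px wide multiplies everything by 0.7758: 3381.67 → 2623.33 px.

2623 px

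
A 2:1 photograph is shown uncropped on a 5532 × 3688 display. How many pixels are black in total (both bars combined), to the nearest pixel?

5100504 pixels

2:1 is wider than 3:2, so it spans the full width.
Content height = 5532 × 1/2 ≈ 2766.0000 px.
Leftover height: 3688 − 2766.0000 = 922.0000 px.
That's 922.0000 × 5532 ≈ 5100504 black pixels.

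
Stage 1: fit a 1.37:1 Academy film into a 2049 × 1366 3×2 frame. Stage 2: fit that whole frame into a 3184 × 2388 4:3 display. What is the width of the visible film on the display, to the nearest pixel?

2908 px

1.37:1 Academy in 2049×1366: fills the height, so the film is 1871.42 × 1366.00.
Second fit — the 3×2 canvas into 3184×2388 spans the width: 3184.00 × 2122.67 (×1.5539 from 2049×1366).
Applying the same ×1.5539: 1871.42 → 2908.05.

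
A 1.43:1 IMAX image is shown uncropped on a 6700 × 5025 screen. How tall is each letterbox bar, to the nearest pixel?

Since 1.430 > 1.333, the image is width-limited.
That makes the image 4685.31 px tall (6700 / 1.430).
Leftover height: 5025 − 4685.31 = 339.69 px → 169.84 each side.

170 px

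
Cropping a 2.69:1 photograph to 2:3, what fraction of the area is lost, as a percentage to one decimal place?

75.2%

2:3 is narrower than 2.69:1, so the crop keeps the full height and trims the width.
Area ratio = (0.667)/(2.690) = 24.78%; the remaining 75.22% is cropped out.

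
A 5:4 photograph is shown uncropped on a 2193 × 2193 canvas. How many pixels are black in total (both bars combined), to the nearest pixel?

961850 pixels

5:4 is wider than 1:1, so it spans the full width.
Content height = 2193 × 4/5 ≈ 1754.4000 px.
2193 − 1754.4000 = 438.6000 px of bars.
Across the 2193-px span: 438.6000 × 2193 ≈ 961850 px.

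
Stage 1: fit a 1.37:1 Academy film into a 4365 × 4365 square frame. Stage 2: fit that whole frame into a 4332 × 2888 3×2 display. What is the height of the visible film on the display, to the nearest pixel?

Inside the 4365×4365 canvas the film is width-limited at 4365.00 × 3186.13.
The square canvas is height-limited in 4332×2888, giving 2888.00 × 2888.00; scale factor 0.6616.
The film scales with it: height 3186.13 × 0.6616 ≈ 2108.03.

2108 px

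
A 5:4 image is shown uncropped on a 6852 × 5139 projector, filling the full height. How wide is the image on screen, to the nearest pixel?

The image is 5139 × 5/4 ≈ 6423.75 px wide.

6424 px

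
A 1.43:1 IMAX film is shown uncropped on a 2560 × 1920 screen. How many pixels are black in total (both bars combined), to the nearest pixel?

332263 pixels

1.43:1 IMAX is wider than 4×3, so it spans the full width.
That makes the image 1790.2098 px tall (2560 / 1.430).
Black = 1920 − 1790.2098 = 129.7902 px.
That's 129.7902 × 2560 ≈ 332263 black pixels.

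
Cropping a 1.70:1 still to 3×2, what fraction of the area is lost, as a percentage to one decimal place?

Going from 1.70:1 to 3×2 means cutting width while keeping height.
(1.500)/(1.700) ≈ 0.882 of the area survives, leaving 11.76% discarded.

11.8%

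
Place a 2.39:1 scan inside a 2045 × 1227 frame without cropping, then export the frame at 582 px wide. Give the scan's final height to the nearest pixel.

Fitted into 2045×1227, the scan spans the width; its height is 2045 / 2.390 ≈ 855.65 px.
Scaling 2045 → 582 is ×0.2846, so the height becomes 855.65 × 0.2846 ≈ 243.51 px.

244 px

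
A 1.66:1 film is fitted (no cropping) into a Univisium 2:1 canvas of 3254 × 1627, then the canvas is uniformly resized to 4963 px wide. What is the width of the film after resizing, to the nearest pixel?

At 3254×1627 the film is height-limited, so width = 1627 × 1.660 ≈ 2700.82 px.
The frame scales by 4963/3254 = 1.5252; 2700.82 × 1.5252 ≈ 4119.29 px.

4119 px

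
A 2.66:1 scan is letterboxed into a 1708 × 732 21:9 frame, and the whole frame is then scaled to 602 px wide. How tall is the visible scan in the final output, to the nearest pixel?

Fitted into 1708×732, the scan spans the width; its height is 1708 / 2.660 ≈ 642.11 px.
Scaling 1708 → 602 is ×0.3525, so the height becomes 642.11 × 0.3525 ≈ 226.32 px.

226 px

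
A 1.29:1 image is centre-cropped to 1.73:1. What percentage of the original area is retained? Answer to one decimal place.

74.6%

1.73:1 is wider than 1.29:1, so the crop keeps the full width and trims the height.
Area ratio = (1.290)/(1.730) = 74.57% retained.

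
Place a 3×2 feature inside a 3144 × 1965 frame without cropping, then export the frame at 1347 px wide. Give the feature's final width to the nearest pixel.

1263 px

At 3144×1965 the feature is height-limited, so width = 1965 × 3/2 ≈ 2947.50 px.
Resizing to 1347 px wide multiplies everything by 0.4284: 2947.50 → 1262.81 px.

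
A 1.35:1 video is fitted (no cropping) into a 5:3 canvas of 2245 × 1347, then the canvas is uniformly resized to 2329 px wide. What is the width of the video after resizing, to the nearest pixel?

1886 px

Fitted into 2245×1347, the video spans the height; its width is 1347 × 1.350 ≈ 1818.45 px.
The frame scales by 2329/2245 = 1.0374; 1818.45 × 1.0374 ≈ 1886.49 px.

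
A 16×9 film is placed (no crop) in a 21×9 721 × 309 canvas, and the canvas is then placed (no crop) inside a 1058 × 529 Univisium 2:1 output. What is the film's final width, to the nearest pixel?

First fit — 16×9 into 721×309 spans the height: 549.33 × 309.00.
Second fit — the 21×9 canvas into 1058×529 spans the width: 1058.00 × 453.43 (×1.4674 from 721×309).
The film scales with it: width 549.33 × 1.4674 ≈ 806.10.

806 px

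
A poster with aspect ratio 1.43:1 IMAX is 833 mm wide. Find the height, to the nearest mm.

At 1.43:1 IMAX, 833 / 1.430 ≈ 582.52.

583 mm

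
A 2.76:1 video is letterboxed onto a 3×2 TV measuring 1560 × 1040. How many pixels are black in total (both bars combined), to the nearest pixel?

Since 2.760 > 1.500, the video is width-limited.
The video is 1560 / 2.760 ≈ 565.2174 px tall.
Leftover height: 1040 − 565.2174 = 474.7826 px.
Across the 1560-px span: 474.7826 × 1560 ≈ 740661 px.

740661 pixels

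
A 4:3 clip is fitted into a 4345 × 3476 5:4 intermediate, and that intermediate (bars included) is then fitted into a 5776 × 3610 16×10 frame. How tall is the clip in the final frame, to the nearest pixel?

First fit — 4:3 into 4345×3476 spans the width: 4345.00 × 3258.75.
Second fit — the 5:4 canvas into 5776×3610 spans the height: 4512.50 × 3610.00 (×1.0386 from 4345×3476).
The clip scales with it: height 3258.75 × 1.0386 ≈ 3384.38.

3384 px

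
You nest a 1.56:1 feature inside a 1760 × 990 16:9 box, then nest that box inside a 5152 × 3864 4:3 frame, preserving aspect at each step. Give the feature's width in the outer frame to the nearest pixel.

4521 px

First fit — 1.56:1 into 1760×990 spans the height: 1544.40 × 990.00.
16:9 in 5152×3864: fills the width, so the intermediate becomes 5152.00 × 2898.00 — a scale of ×2.9273.
The feature scales with it: width 1544.40 × 2.9273 ≈ 4520.88.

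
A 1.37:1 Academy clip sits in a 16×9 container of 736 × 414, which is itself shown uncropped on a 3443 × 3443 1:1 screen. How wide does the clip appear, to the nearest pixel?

Inside the 736×414 canvas the clip is height-limited at 567.18 × 414.00.
Second fit — the 16×9 canvas into 3443×3443 spans the width: 3443.00 × 1936.69 (×4.6780 from 736×414).
The clip scales with it: width 567.18 × 4.6780 ≈ 2653.26.

2653 px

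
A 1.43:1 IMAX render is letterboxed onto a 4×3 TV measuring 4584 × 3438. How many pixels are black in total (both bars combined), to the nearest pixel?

1065347 pixels

1.43:1 IMAX is wider than 4×3, so it spans the full width.
That makes the image 3205.5944 px tall (4584 / 1.430).
Leftover height: 3438 − 3205.5944 = 232.4056 px.
That's 232.4056 × 4584 ≈ 1065347 black pixels.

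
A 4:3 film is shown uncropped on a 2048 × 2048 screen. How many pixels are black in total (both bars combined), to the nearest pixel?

1048576 pixels

4:3 (1.333) > 1:1 (1.000), so the film fills the width.
Content height = 2048 × 3/4 ≈ 1536.0000 px.
Black = 2048 − 1536.0000 = 512.0000 px.
Across the 2048-px span: 512.0000 × 2048 ≈ 1048576 px.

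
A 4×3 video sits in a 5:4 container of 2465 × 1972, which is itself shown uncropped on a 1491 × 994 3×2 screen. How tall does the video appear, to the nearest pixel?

4×3 in 2465×1972: fills the width, so the video is 2465.00 × 1848.75.
5:4 in 1491×994: fills the height, so the intermediate becomes 1242.50 × 994.00 — a scale of ×0.5041.
So the video's height is 1848.75 × 0.5041 ≈ 931.88.

932 px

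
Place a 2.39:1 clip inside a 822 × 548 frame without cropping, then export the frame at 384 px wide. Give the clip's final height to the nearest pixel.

161 px

In the 822×548 frame the clip fills the width: height = 822 / 2.390 ≈ 343.93 px.
The frame scales by 384/822 = 0.4672; 343.93 × 0.4672 ≈ 160.67 px.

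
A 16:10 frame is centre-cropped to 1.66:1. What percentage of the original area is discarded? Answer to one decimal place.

1.66:1 is wider than 16:10, so the crop keeps the full width and trims the height.
(1.600)/(1.660) ≈ 0.964 of the area survives, leaving 3.61% discarded.

3.6%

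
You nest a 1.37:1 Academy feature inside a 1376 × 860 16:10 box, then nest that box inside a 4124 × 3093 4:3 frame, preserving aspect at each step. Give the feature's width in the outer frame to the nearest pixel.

Inside the 1376×860 canvas the feature is height-limited at 1178.20 × 860.00.
Second fit — the 16:10 canvas into 4124×3093 spans the width: 4124.00 × 2577.50 (×2.9971 from 1376×860).
So the feature's width is 1178.20 × 2.9971 ≈ 3531.18.

3531 px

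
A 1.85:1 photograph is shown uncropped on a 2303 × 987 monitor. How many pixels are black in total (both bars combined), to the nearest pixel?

470848 pixels

1.85:1 is narrower than 21:9, so it spans the full height.
The photograph is 987 × 1.850 ≈ 1825.9500 px wide.
Leftover width: 2303 − 1825.9500 = 477.0500 px.
That's 477.0500 × 987 ≈ 470848 black pixels.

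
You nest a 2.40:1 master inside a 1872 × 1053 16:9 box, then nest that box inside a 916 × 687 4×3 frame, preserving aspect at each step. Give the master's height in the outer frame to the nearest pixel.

2.40:1 in 1872×1053: fills the width, so the master is 1872.00 × 780.00.
The 16:9 canvas is width-limited in 916×687, giving 916.00 × 515.25; scale factor 0.4893.
So the master's height is 780.00 × 0.4893 ≈ 381.67.

382 px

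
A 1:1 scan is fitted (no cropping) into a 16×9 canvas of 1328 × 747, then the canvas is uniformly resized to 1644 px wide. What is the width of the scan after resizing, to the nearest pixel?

At 1328×747 the scan is height-limited, so width = 747 × 1/1 ≈ 747.00 px.
Resizing to 1644 px wide multiplies everything by 1.2380: 747.00 → 924.75 px.

925 px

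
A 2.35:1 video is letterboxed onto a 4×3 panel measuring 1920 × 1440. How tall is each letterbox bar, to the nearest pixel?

2.35:1 (2.350) > 4×3 (1.333), so the video fills the width.
The video is 1920 / 2.350 ≈ 817.02 px tall.
1440 − 817.02 = 622.98 px of bars (311.49 each).

311 px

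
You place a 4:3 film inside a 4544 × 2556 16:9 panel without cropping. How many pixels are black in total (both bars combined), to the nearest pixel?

2903616 pixels

Since 1.333 < 1.778, the film is height-limited.
Content width = 2556 × 4/3 ≈ 3408.0000 px.
Leftover width: 4544 − 3408.0000 = 1136.0000 px.
Bar area = 1136.0000 × 2556 ≈ 2903616 px.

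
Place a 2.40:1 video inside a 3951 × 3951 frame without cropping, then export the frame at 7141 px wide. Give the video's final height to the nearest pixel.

2975 px

In the 3951×3951 frame the video fills the width: height = 3951 / 2.400 ≈ 1646.25 px.
Scaling 3951 → 7141 is ×1.8074, so the height becomes 1646.25 × 1.8074 ≈ 2975.42 px.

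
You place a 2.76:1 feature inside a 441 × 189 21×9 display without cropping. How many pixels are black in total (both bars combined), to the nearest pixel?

12885 pixels

Since 2.760 > 2.333, the feature is width-limited.
Content height = 441 / 2.760 ≈ 159.7826 px.
Black = 189 − 159.7826 = 29.2174 px.
Across the 441-px span: 29.2174 × 441 ≈ 12885 px.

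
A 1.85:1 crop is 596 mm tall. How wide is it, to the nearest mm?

At 1.85:1, 596 × 1.850 ≈ 1102.60.

1103 mm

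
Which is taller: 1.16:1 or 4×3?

1.16 and 4×3 = 1.333; 1.333 > 1.16. The smaller width-to-height ratio is the taller frame.

1.16:1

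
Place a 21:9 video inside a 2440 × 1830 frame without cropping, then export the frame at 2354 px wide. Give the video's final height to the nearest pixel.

1009 px

In the 2440×1830 frame the video fills the width: height = 2440 × 9/21 ≈ 1045.71 px.
Resizing to 2354 px wide multiplies everything by 0.9648: 1045.71 → 1008.86 px.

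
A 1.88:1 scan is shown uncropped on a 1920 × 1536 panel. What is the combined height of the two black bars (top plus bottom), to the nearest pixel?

515 px

1.88:1 is wider than 5:4, so it spans the full width.
Content height = 1920 / 1.880 ≈ 1021.28 px.
Black = 1536 − 1021.28 = 514.72 px.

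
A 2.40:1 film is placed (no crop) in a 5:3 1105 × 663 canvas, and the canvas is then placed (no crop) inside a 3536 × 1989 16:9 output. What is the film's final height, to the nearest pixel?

Inside the 1105×663 canvas the film is width-limited at 1105.00 × 460.42.
5:3 in 3536×1989: fills the height, so the intermediate becomes 3315.00 × 1989.00 — a scale of ×3.0000.
So the film's height is 460.42 × 3.0000 ≈ 1381.25.

1381 px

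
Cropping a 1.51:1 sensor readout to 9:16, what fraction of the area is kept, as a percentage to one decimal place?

The height stays; only width is cut (since 9:16 is narrower than 1.51:1).
(0.562)/(1.510) ≈ 0.373 of the area survives.

37.3%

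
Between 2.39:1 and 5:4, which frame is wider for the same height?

2.39:1

2.39 and 5:4 = 1.25; 2.39 > 1.25.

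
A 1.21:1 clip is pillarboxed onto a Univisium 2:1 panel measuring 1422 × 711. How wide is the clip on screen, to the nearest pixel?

1.21:1 (1.210) < Univisium 2:1 (2.000), so the clip fills the height.
Content width = 711 × 1.210 ≈ 860.31 px.

860 px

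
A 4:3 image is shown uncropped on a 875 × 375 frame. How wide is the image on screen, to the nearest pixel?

500 px

4:3 (1.333) < 21×9 (2.333), so the image fills the height.
Content width = 375 × 4/3 ≈ 500.00 px.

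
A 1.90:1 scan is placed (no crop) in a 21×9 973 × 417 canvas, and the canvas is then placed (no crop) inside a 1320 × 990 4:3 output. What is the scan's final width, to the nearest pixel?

1075 px

Inside the 973×417 canvas the scan is height-limited at 792.30 × 417.00.
Second fit — the 21×9 canvas into 1320×990 spans the width: 1320.00 × 565.71 (×1.3566 from 973×417).
Applying the same ×1.3566: 792.30 → 1074.86.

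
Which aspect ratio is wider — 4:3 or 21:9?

4:3 = 1.333 and 21:9 = 2.333; 2.333 > 1.333.

21:9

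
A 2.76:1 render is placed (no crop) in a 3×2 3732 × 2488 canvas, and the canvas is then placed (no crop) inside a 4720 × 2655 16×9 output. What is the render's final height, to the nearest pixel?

2.76:1 in 3732×2488: fills the width, so the render is 3732.00 × 1352.17.
The 3×2 canvas is height-limited in 4720×2655, giving 3982.50 × 2655.00; scale factor 1.0671.
So the render's height is 1352.17 × 1.0671 ≈ 1442.93.

1443 px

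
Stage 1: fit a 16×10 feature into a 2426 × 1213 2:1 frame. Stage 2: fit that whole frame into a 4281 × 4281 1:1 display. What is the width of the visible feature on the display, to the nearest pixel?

16×10 in 2426×1213: fills the height, so the feature is 1940.80 × 1213.00.
Second fit — the 2:1 canvas into 4281×4281 spans the width: 4281.00 × 2140.50 (×1.7646 from 2426×1213).
The feature scales with it: width 1940.80 × 1.7646 ≈ 3424.80.

3425 px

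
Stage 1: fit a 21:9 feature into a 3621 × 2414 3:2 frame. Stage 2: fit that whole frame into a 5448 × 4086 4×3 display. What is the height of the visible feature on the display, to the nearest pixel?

21:9 in 3621×2414: fills the width, so the feature is 3621.00 × 1551.86.
Second fit — the 3:2 canvas into 5448×4086 spans the width: 5448.00 × 3632.00 (×1.5046 from 3621×2414).
So the feature's height is 1551.86 × 1.5046 ≈ 2334.86.

2335 px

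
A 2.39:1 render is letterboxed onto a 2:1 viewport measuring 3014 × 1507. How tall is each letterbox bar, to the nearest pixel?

123 px

2.39:1 (2.390) > 2:1 (2.000), so the render fills the width.
That makes the image 1261.09 px tall (3014 / 2.390).
1507 − 1261.09 = 245.91 px of bars (122.96 each).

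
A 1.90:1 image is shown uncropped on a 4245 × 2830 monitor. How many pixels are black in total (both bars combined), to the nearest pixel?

1.90:1 (1.900) > 3:2 (1.500), so the image fills the width.
The image is 4245 / 1.900 ≈ 2234.2105 px tall.
Black = 2830 − 2234.2105 = 595.7895 px.
Across the 4245-px span: 595.7895 × 4245 ≈ 2529126 px.

2529126 pixels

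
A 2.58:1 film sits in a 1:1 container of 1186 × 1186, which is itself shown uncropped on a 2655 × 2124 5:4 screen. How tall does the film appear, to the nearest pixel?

2.58:1 in 1186×1186: fills the width, so the film is 1186.00 × 459.69.
Second fit — the 1:1 canvas into 2655×2124 spans the height: 2124.00 × 2124.00 (×1.7909 from 1186×1186).
So the film's height is 459.69 × 1.7909 ≈ 823.26.

823 px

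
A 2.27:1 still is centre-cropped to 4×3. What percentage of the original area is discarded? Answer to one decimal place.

The height stays; only width is cut (since 4×3 is narrower than 2.27:1).
Area ratio = (1.333)/(2.270) = 58.74%; the remaining 41.26% is cropped out.

41.3%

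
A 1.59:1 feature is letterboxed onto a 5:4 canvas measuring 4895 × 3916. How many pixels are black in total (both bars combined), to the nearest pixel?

4098993 pixels

Since 1.590 > 1.250, the feature is width-limited.
That makes the image 3078.6164 px tall (4895 / 1.590).
Leftover height: 3916 − 3078.6164 = 837.3836 px.
Across the 4895-px span: 837.3836 × 4895 ≈ 4098993 px.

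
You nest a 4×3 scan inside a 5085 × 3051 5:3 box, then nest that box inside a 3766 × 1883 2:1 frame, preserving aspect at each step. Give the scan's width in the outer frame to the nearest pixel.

2511 px

4×3 in 5085×3051: fills the height, so the scan is 4068.00 × 3051.00.
Second fit — the 5:3 canvas into 3766×1883 spans the height: 3138.33 × 1883.00 (×0.6172 from 5085×3051).
The scan scales with it: width 4068.00 × 0.6172 ≈ 2510.67.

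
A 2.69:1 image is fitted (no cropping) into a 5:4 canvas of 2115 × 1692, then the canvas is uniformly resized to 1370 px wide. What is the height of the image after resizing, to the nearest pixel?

Fitted into 2115×1692, the image spans the width; its height is 2115 / 2.690 ≈ 786.25 px.
Resizing to 1370 px wide multiplies everything by 0.6478: 786.25 → 509.29 px.

509 px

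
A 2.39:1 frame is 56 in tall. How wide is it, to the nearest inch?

134 in

56 × 2.390 = 133.84.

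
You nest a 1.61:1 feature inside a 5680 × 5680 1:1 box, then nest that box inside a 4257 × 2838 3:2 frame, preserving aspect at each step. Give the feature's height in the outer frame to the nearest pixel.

Inside the 5680×5680 canvas the feature is width-limited at 5680.00 × 3527.95.
The 1:1 canvas is height-limited in 4257×2838, giving 2838.00 × 2838.00; scale factor 0.4996.
The feature scales with it: height 3527.95 × 0.4996 ≈ 1762.73.

1763 px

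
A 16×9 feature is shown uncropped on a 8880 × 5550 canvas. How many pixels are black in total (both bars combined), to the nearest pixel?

Since 1.778 > 1.600, the feature is width-limited.
That makes the image 4995.0000 px tall (8880 × 9/16).
Black = 5550 − 4995.0000 = 555.0000 px.
That's 555.0000 × 8880 ≈ 4928400 black pixels.

4928400 pixels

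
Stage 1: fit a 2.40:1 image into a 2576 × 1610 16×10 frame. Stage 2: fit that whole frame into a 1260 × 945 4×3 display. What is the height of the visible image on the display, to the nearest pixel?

525 px

Inside the 2576×1610 canvas the image is width-limited at 2576.00 × 1073.33.
16×10 in 1260×945: fills the width, so the intermediate becomes 1260.00 × 787.50 — a scale of ×0.4891.
Applying the same ×0.4891: 1073.33 → 525.00.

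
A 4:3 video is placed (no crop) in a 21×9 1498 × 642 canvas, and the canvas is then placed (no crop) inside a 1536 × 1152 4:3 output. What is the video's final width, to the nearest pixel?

4:3 in 1498×642: fills the height, so the video is 856.00 × 642.00.
Second fit — the 21×9 canvas into 1536×1152 spans the width: 1536.00 × 658.29 (×1.0254 from 1498×642).
The video scales with it: width 856.00 × 1.0254 ≈ 877.71.

878 px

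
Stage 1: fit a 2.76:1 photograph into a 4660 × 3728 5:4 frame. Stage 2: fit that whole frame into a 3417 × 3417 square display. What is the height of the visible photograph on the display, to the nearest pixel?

1238 px

First fit — 2.76:1 into 4660×3728 spans the width: 4660.00 × 1688.41.
5:4 in 3417×3417: fills the width, so the intermediate becomes 3417.00 × 2733.60 — a scale of ×0.7333.
Applying the same ×0.7333: 1688.41 → 1238.04.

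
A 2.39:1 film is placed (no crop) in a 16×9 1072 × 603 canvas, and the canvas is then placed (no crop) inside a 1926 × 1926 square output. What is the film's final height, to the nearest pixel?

First fit — 2.39:1 into 1072×603 spans the width: 1072.00 × 448.54.
Second fit — the 16×9 canvas into 1926×1926 spans the width: 1926.00 × 1083.38 (×1.7966 from 1072×603).
The film scales with it: height 448.54 × 1.7966 ≈ 805.86.

806 px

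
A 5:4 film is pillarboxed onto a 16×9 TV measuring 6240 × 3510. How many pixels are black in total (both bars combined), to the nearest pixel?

Since 1.250 < 1.778, the film is height-limited.
That makes the image 4387.5000 px wide (3510 × 5/4).
Black = 6240 − 4387.5000 = 1852.5000 px.
Across the 3510-px span: 1852.5000 × 3510 ≈ 6502275 px.

6502275 pixels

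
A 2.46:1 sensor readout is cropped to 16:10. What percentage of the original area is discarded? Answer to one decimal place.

The height stays; only width is cut (since 16:10 is narrower than 2.46:1).
Fraction kept = (1.600)/(2.460) ≈ 65.04%, so 34.96% is lost.

35.0%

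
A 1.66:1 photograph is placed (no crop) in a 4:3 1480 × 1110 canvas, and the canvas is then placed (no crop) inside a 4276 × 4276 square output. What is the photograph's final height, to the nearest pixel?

1.66:1 in 1480×1110: fills the width, so the photograph is 1480.00 × 891.57.
Second fit — the 4:3 canvas into 4276×4276 spans the width: 4276.00 × 3207.00 (×2.8892 from 1480×1110).
The photograph scales with it: height 891.57 × 2.8892 ≈ 2575.90.

2576 px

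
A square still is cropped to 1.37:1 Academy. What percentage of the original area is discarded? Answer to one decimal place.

27.0%

The width stays; only height is cut (since 1.37:1 Academy is wider than square).
(1.000)/(1.370) ≈ 0.730 of the area survives, leaving 27.01% discarded.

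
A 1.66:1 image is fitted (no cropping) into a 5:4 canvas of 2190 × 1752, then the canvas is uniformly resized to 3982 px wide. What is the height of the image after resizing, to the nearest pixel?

2399 px

At 2190×1752 the image is width-limited, so height = 2190 / 1.660 ≈ 1319.28 px.
Resizing to 3982 px wide multiplies everything by 1.8183: 1319.28 → 2398.80 px.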